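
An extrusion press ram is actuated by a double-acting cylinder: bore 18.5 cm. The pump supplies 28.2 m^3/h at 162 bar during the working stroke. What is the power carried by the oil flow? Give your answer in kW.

Hydraulic power = P × Q

W ≈ 127 kW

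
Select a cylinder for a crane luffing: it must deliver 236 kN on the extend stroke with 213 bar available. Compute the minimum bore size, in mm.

D ≈ 119 mm

Extension force acts on the full piston face: F = P × (π/4)D².
D = √(4F / (πP)) = √(4 × 236 kN / (π × 213 bar))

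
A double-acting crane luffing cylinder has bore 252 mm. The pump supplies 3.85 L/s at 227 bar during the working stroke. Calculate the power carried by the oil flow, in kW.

Hydraulic power = P × Q

W ≈ 87.4 kW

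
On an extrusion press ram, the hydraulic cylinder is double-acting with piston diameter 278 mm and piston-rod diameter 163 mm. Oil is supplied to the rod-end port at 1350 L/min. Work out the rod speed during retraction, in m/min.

Rod-side annular area A_ann = π/4 × (278² − 163²) = 39830 mm^2
Flow into the rod-end port fills the annular volume.
v = Q / A

v ≈ 33.9 m/min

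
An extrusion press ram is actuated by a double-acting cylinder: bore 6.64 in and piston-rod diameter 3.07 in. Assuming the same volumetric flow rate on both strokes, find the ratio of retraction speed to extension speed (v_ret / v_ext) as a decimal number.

Cap-side area A_cap = π/4 × (6.64 in)² = 34.63 in^2
Rod-side annular area A_ann = π/4 × (6.64² − 3.07²) = 27.23 in^2
For equal Q, v ∝ 1/A, so v_ret/v_ext = A_cap/A_ann.

v_ret/v_ext ≈ 1.27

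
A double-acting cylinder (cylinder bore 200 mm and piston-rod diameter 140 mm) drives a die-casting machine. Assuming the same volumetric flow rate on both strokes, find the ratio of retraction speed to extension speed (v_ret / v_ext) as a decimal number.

v_ret/v_ext ≈ 1.96

Cap-side area A_cap = π/4 × (200 mm)² = 31420 mm^2
Rod-side annular area A_ann = π/4 × (200² − 140²) = 16020 mm^2
For equal Q, v ∝ 1/A, so v_ret/v_ext = A_cap/A_ann.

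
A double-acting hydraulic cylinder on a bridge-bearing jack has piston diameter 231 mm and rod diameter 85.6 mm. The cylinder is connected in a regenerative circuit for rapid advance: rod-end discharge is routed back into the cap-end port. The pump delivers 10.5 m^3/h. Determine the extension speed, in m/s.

v ≈ 0.507 m/s

In regeneration the rod-end outflow joins the pump flow into the cap end, so the net volume the pump must supply per unit advance equals the rod cross-section area.
Rod cross-section A_rod = π/4 × (85.6 mm)² = 5755 mm^2
v = Q_pump / A_rod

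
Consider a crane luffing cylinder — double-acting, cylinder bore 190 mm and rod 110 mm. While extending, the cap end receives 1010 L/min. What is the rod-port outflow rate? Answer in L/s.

Q_out ≈ 11.2 L/s

Cap-side area A_cap = π/4 × (190 mm)² = 28350 mm^2
Rod-side annular area A_ann = π/4 × (190² − 110²) = 18850 mm^2
Piston speed v = Q_in/A_cap; rod-end outflow Q_out = v × A_ann = Q_in × A_ann/A_cap.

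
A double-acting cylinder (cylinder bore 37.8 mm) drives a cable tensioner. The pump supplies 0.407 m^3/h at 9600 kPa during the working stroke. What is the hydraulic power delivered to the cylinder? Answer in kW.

Hydraulic power = P × Q

W ≈ 1.09 kW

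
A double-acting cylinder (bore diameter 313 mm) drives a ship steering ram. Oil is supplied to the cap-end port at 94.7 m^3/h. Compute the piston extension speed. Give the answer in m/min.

v ≈ 20.5 m/min

Cap-side area A_cap = π/4 × (313 mm)² = 76940 mm^2
v = Q / A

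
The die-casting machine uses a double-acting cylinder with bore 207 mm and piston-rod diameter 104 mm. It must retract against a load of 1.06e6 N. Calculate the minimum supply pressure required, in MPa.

Rod-side annular area A_ann = π/4 × (207² − 104²) = 25160 mm^2
Retraction: pressure acts on the annular area.
P = F / A = 1.06e6 N / A

P ≈ 42.1 MPa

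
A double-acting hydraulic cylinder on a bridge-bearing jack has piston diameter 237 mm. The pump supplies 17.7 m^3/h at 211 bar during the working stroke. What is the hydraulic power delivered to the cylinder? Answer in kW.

Hydraulic power = P × Q

W ≈ 104 kW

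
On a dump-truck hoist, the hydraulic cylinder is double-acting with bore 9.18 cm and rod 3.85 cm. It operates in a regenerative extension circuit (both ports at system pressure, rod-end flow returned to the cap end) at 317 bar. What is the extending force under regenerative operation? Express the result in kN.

F ≈ 36.9 kN

With equal pressure on both faces, forces on the annular region cancel; the net push is pressure × rod cross-section.
Rod cross-section A_rod = π/4 × (3.85 cm)² = 11.64 cm^2
F = P × A_rod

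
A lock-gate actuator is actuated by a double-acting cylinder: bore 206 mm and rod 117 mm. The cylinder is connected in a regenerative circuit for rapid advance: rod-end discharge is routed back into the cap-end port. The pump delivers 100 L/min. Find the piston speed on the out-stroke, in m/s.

In regeneration the rod-end outflow joins the pump flow into the cap end, so the net volume the pump must supply per unit advance equals the rod cross-section area.
Rod cross-section A_rod = π/4 × (117 mm)² = 10750 mm^2
v = Q_pump / A_rod

v ≈ 0.155 m/s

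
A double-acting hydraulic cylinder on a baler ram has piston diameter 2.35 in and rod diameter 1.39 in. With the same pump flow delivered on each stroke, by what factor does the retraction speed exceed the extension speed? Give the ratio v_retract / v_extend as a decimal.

v_ret/v_ext ≈ 1.54

Cap-side area A_cap = π/4 × (2.35 in)² = 4.337 in^2
Rod-side annular area A_ann = π/4 × (2.35² − 1.39²) = 2.820 in^2
For equal Q, v ∝ 1/A, so v_ret/v_ext = A_cap/A_ann.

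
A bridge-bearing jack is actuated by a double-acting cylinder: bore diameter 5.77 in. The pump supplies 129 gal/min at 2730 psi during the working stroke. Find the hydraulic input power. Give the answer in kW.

W ≈ 153 kW

Hydraulic power = P × Q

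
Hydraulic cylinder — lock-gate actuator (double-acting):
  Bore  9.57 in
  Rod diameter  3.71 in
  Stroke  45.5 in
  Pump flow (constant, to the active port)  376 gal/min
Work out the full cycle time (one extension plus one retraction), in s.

t ≈ 4.18 s

Cap-side area A_cap = π/4 × (9.57 in)² = 71.93 in^2
Rod-side annular area A_ann = π/4 × (9.57² − 3.71²) = 61.12 in^2
t_ext = A_cap·L/Q = 2.261 s
t_ret = A_ann·L/Q = 1.921 s
t_cycle = t_ext + t_ret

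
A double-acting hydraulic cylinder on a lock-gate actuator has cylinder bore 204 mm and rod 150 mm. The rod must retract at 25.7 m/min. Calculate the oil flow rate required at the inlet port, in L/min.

Q ≈ 386 L/min

Rod-side annular area A_ann = π/4 × (204² − 150²) = 15010 mm^2
Q = A × v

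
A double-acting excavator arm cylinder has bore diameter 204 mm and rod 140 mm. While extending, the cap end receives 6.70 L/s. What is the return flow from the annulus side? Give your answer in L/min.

Q_out ≈ 213 L/min

Cap-side area A_cap = π/4 × (204 mm)² = 32690 mm^2
Rod-side annular area A_ann = π/4 × (204² − 140²) = 17290 mm^2
Piston speed v = Q_in/A_cap; rod-end outflow Q_out = v × A_ann = Q_in × A_ann/A_cap.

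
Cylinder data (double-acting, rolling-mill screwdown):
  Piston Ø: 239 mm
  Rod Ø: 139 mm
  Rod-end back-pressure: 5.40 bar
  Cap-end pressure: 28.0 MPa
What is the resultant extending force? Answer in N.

F ≈ 1.24e6 N

Cap-side area A_cap = π/4 × (239 mm)² = 44860 mm^2
Rod-side annular area A_ann = π/4 × (239² − 139²) = 29690 mm^2
Net thrust = P_cap·A_cap − P_rod·A_ann = 1.256e6 N − 16030 N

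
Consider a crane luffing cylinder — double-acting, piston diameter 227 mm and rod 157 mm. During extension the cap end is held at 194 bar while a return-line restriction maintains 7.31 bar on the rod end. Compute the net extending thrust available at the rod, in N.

Cap-side area A_cap = π/4 × (227 mm)² = 40470 mm^2
Rod-side annular area A_ann = π/4 × (227² − 157²) = 21110 mm^2
Net thrust = P_cap·A_cap − P_rod·A_ann = 7.851e5 N − 15430 N

F ≈ 7.70e5 N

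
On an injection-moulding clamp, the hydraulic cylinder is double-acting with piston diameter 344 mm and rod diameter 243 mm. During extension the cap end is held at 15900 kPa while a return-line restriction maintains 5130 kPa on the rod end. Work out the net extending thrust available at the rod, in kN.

Cap-side area A_cap = π/4 × (344 mm)² = 92940 mm^2
Rod-side annular area A_ann = π/4 × (344² − 243²) = 46560 mm^2
Net thrust = P_cap·A_cap − P_rod·A_ann = 1478 kN − 238.9 kN

F ≈ 1240 kN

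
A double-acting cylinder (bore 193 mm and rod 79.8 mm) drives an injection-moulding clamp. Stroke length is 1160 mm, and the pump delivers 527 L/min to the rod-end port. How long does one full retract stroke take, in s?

Rod-side annular area A_ann = π/4 × (193² − 79.8²) = 24250 mm^2
Swept volume V = A × L; t = V / Q = A·L / Q

t ≈ 3.20 s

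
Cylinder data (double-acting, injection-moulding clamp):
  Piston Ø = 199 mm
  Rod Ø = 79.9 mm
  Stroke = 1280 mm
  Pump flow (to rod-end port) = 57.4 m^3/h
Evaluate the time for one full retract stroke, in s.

Rod-side annular area A_ann = π/4 × (199² − 79.9²) = 26090 mm^2
Swept volume V = A × L; t = V / Q = A·L / Q

t ≈ 2.09 s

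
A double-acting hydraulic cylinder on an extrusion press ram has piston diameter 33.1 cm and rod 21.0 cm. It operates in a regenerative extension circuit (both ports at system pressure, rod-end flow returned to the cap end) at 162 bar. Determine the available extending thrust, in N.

With equal pressure on both faces, forces on the annular region cancel; the net push is pressure × rod cross-section.
Rod cross-section A_rod = π/4 × (21.0 cm)² = 346.4 cm^2
F = P × A_rod

F ≈ 5.61e5 N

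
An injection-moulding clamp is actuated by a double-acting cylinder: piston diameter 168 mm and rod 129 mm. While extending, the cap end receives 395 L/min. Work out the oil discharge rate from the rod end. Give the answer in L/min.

Q_out ≈ 162 L/min

Cap-side area A_cap = π/4 × (168 mm)² = 22170 mm^2
Rod-side annular area A_ann = π/4 × (168² − 129²) = 9097 mm^2
Piston speed v = Q_in/A_cap; rod-end outflow Q_out = v × A_ann = Q_in × A_ann/A_cap.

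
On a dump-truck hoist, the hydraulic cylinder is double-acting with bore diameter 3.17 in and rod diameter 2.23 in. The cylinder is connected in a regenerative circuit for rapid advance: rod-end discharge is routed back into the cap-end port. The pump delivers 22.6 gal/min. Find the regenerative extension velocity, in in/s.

v ≈ 22.3 in/s

In regeneration the rod-end outflow joins the pump flow into the cap end, so the net volume the pump must supply per unit advance equals the rod cross-section area.
Rod cross-section A_rod = π/4 × (2.23 in)² = 3.906 in^2
v = Q_pump / A_rod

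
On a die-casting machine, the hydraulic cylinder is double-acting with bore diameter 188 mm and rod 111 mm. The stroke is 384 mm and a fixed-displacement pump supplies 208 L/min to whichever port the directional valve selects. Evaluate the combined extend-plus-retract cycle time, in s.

t ≈ 5.08 s

Cap-side area A_cap = π/4 × (188 mm)² = 27760 mm^2
Rod-side annular area A_ann = π/4 × (188² − 111²) = 18080 mm^2
t_ext = A_cap·L/Q = 3.075 s
t_ret = A_ann·L/Q = 2.003 s
t_cycle = t_ext + t_ret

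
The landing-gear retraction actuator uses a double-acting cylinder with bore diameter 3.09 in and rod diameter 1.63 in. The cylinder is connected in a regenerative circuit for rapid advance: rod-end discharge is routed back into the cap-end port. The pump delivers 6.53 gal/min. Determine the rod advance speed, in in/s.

v ≈ 12.0 in/s

In regeneration the rod-end outflow joins the pump flow into the cap end, so the net volume the pump must supply per unit advance equals the rod cross-section area.
Rod cross-section A_rod = π/4 × (1.63 in)² = 2.087 in^2
v = Q_pump / A_rod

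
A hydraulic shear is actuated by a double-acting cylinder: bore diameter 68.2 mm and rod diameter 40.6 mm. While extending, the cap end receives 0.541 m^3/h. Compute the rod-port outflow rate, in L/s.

Cap-side area A_cap = π/4 × (68.2 mm)² = 3653 mm^2
Rod-side annular area A_ann = π/4 × (68.2² − 40.6²) = 2358 mm^2
Piston speed v = Q_in/A_cap; rod-end outflow Q_out = v × A_ann = Q_in × A_ann/A_cap.

Q_out ≈ 0.0970 L/s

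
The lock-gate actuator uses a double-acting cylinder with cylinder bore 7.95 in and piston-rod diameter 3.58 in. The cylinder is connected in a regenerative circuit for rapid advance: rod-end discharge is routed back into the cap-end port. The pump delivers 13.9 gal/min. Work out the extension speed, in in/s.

In regeneration the rod-end outflow joins the pump flow into the cap end, so the net volume the pump must supply per unit advance equals the rod cross-section area.
Rod cross-section A_rod = π/4 × (3.58 in)² = 10.07 in^2
v = Q_pump / A_rod

v ≈ 5.32 in/s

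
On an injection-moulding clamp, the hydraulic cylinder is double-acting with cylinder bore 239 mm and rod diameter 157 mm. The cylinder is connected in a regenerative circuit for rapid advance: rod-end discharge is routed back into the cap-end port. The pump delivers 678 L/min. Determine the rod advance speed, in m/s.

In regeneration the rod-end outflow joins the pump flow into the cap end, so the net volume the pump must supply per unit advance equals the rod cross-section area.
Rod cross-section A_rod = π/4 × (157 mm)² = 19360 mm^2
v = Q_pump / A_rod

v ≈ 0.584 m/s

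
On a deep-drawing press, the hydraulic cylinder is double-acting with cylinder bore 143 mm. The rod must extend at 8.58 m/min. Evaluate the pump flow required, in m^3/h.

Q ≈ 8.27 m^3/h

Cap-side area A_cap = π/4 × (143 mm)² = 16060 mm^2
Q = A × v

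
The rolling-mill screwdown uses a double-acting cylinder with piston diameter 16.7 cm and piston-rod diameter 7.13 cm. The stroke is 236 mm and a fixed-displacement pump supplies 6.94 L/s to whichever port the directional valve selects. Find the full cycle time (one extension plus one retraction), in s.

Cap-side area A_cap = π/4 × (16.7 cm)² = 219.0 cm^2
Rod-side annular area A_ann = π/4 × (16.7² − 7.13²) = 179.1 cm^2
t_ext = A_cap·L/Q = 0.7449 s
t_ret = A_ann·L/Q = 0.6091 s
t_cycle = t_ext + t_ret

t ≈ 1.35 s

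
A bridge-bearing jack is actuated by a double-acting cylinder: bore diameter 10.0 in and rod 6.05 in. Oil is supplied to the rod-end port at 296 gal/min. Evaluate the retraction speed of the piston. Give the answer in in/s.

Rod-side annular area A_ann = π/4 × (10.0² − 6.05²) = 49.79 in^2
Flow into the rod-end port fills the annular volume.
v = Q / A

v ≈ 22.9 in/s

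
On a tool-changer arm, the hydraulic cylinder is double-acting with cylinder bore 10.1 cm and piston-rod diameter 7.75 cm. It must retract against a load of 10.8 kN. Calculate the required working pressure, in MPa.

P ≈ 3.28 MPa

Rod-side annular area A_ann = π/4 × (10.1² − 7.75²) = 32.95 cm^2
Retraction: pressure acts on the annular area.
P = F / A = 10.8 kN / A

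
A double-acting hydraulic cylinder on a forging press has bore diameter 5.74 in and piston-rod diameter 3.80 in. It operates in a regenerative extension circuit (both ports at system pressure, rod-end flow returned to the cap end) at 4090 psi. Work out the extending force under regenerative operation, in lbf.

F ≈ 46400 lbf

With equal pressure on both faces, forces on the annular region cancel; the net push is pressure × rod cross-section.
Rod cross-section A_rod = π/4 × (3.80 in)² = 11.34 in^2
F = P × A_rod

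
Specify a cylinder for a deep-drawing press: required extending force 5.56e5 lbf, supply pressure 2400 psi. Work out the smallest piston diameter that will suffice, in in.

Extension force acts on the full piston face: F = P × (π/4)D².
D = √(4F / (πP)) = √(4 × 5.56e5 lbf / (π × 2400 psi))

D ≈ 17.2 in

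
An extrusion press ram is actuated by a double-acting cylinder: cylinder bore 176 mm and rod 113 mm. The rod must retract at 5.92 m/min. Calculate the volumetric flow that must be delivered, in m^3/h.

Q ≈ 5.08 m^3/h

Rod-side annular area A_ann = π/4 × (176² − 113²) = 14300 mm^2
Q = A × v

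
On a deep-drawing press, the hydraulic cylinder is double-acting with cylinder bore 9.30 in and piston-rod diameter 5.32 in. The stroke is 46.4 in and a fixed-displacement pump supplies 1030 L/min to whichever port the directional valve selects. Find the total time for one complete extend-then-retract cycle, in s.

Cap-side area A_cap = π/4 × (9.30 in)² = 67.93 in^2
Rod-side annular area A_ann = π/4 × (9.30² − 5.32²) = 45.70 in^2
t_ext = A_cap·L/Q = 3.009 s
t_ret = A_ann·L/Q = 2.024 s
t_cycle = t_ext + t_ret

t ≈ 5.03 s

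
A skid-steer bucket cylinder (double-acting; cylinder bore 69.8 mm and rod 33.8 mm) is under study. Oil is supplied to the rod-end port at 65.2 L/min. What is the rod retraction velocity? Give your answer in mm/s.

Rod-side annular area A_ann = π/4 × (69.8² − 33.8²) = 2929 mm^2
Flow into the rod-end port fills the annular volume.
v = Q / A

v ≈ 371 mm/s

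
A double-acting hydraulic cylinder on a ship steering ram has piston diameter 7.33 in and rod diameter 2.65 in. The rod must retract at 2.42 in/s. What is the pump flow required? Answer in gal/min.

Q ≈ 23.1 gal/min

Rod-side annular area A_ann = π/4 × (7.33² − 2.65²) = 36.68 in^2
Q = A × v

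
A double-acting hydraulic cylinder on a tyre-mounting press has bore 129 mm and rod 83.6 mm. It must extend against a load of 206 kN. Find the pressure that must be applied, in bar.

P ≈ 158 bar

Cap-side area A_cap = π/4 × (129 mm)² = 13070 mm^2
P = F / A = 206 kN / A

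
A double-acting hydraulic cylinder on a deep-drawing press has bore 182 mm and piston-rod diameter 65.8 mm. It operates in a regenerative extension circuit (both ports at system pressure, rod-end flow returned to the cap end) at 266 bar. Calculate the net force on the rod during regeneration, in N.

With equal pressure on both faces, forces on the annular region cancel; the net push is pressure × rod cross-section.
Rod cross-section A_rod = π/4 × (65.8 mm)² = 3400 mm^2
F = P × A_rod

F ≈ 90500 N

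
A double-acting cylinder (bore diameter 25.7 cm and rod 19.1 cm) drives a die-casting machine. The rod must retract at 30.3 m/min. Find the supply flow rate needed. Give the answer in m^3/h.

Rod-side annular area A_ann = π/4 × (25.7² − 19.1²) = 232.2 cm^2
Q = A × v

Q ≈ 42.2 m^3/h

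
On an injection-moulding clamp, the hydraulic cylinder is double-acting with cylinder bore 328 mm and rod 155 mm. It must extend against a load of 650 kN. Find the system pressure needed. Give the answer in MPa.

P ≈ 7.69 MPa

Cap-side area A_cap = π/4 × (328 mm)² = 84500 mm^2
P = F / A = 650 kN / A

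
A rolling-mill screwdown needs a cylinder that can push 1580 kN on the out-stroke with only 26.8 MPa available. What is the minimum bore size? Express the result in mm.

Extension force acts on the full piston face: F = P × (π/4)D².
D = √(4F / (πP)) = √(4 × 1580 kN / (π × 26.8 MPa))

D ≈ 274 mm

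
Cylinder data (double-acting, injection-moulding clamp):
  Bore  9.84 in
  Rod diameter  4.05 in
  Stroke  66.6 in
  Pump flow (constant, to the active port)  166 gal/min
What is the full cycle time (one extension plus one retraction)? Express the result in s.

Cap-side area A_cap = π/4 × (9.84 in)² = 76.05 in^2
Rod-side annular area A_ann = π/4 × (9.84² − 4.05²) = 63.16 in^2
t_ext = A_cap·L/Q = 7.925 s
t_ret = A_ann·L/Q = 6.582 s
t_cycle = t_ext + t_ret

t ≈ 14.5 s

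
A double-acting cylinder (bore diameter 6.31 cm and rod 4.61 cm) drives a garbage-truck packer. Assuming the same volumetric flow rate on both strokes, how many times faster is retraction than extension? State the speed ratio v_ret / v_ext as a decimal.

Cap-side area A_cap = π/4 × (6.31 cm)² = 31.27 cm^2
Rod-side annular area A_ann = π/4 × (6.31² − 4.61²) = 14.58 cm^2
For equal Q, v ∝ 1/A, so v_ret/v_ext = A_cap/A_ann.

v_ret/v_ext ≈ 2.14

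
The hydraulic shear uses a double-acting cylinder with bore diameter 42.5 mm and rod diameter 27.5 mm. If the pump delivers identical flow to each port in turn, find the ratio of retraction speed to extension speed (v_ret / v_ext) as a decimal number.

Cap-side area A_cap = π/4 × (42.5 mm)² = 1419 mm^2
Rod-side annular area A_ann = π/4 × (42.5² − 27.5²) = 824.7 mm^2
For equal Q, v ∝ 1/A, so v_ret/v_ext = A_cap/A_ann.

v_ret/v_ext ≈ 1.72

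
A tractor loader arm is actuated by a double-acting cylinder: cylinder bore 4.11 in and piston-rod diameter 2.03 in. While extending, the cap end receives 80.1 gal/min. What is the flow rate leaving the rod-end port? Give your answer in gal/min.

Cap-side area A_cap = π/4 × (4.11 in)² = 13.27 in^2
Rod-side annular area A_ann = π/4 × (4.11² − 2.03²) = 10.03 in^2
Piston speed v = Q_in/A_cap; rod-end outflow Q_out = v × A_ann = Q_in × A_ann/A_cap.

Q_out ≈ 60.6 gal/min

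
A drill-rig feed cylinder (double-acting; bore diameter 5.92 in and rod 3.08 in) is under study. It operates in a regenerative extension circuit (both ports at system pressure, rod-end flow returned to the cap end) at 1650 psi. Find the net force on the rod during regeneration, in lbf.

F ≈ 12300 lbf

With equal pressure on both faces, forces on the annular region cancel; the net push is pressure × rod cross-section.
Rod cross-section A_rod = π/4 × (3.08 in)² = 7.451 in^2
F = P × A_rod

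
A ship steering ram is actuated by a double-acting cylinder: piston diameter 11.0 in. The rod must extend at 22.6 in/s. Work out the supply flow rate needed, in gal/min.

Cap-side area A_cap = π/4 × (11.0 in)² = 95.03 in^2
Q = A × v

Q ≈ 558 gal/min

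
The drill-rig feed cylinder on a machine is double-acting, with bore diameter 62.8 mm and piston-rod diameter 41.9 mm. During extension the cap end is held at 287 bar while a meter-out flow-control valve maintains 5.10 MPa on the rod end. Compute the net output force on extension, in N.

F ≈ 80100 N

Cap-side area A_cap = π/4 × (62.8 mm)² = 3097 mm^2
Rod-side annular area A_ann = π/4 × (62.8² − 41.9²) = 1719 mm^2
Net thrust = P_cap·A_cap − P_rod·A_ann = 88900 N − 8765 N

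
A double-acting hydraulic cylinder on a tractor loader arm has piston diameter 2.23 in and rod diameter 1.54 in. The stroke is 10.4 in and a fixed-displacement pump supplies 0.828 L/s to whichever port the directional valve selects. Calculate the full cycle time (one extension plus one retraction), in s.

Cap-side area A_cap = π/4 × (2.23 in)² = 3.906 in^2
Rod-side annular area A_ann = π/4 × (2.23² − 1.54²) = 2.043 in^2
t_ext = A_cap·L/Q = 0.8039 s
t_ret = A_ann·L/Q = 0.4205 s
t_cycle = t_ext + t_ret

t ≈ 1.22 s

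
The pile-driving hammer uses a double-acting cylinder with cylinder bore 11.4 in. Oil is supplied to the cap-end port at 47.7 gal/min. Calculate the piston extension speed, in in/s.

v ≈ 1.80 in/s

Cap-side area A_cap = π/4 × (11.4 in)² = 102.1 in^2
v = Q / A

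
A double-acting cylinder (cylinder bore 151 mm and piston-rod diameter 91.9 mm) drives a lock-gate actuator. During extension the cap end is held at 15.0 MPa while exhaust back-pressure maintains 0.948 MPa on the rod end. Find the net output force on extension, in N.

F ≈ 2.58e5 N

Cap-side area A_cap = π/4 × (151 mm)² = 17910 mm^2
Rod-side annular area A_ann = π/4 × (151² − 91.9²) = 11270 mm^2
Net thrust = P_cap·A_cap − P_rod·A_ann = 2.686e5 N − 10690 N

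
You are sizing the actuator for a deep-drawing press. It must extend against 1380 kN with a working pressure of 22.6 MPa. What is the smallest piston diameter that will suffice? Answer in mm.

D ≈ 279 mm

Extension force acts on the full piston face: F = P × (π/4)D².
D = √(4F / (πP)) = √(4 × 1380 kN / (π × 22.6 MPa))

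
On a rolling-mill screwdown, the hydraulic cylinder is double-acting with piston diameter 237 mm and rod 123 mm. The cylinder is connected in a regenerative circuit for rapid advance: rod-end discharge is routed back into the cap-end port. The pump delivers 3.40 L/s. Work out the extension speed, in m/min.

In regeneration the rod-end outflow joins the pump flow into the cap end, so the net volume the pump must supply per unit advance equals the rod cross-section area.
Rod cross-section A_rod = π/4 × (123 mm)² = 11880 mm^2
v = Q_pump / A_rod

v ≈ 17.2 m/min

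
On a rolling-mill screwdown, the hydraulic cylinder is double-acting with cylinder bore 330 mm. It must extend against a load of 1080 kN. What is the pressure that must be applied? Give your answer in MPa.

Cap-side area A_cap = π/4 × (330 mm)² = 85530 mm^2
P = F / A = 1080 kN / A

P ≈ 12.6 MPa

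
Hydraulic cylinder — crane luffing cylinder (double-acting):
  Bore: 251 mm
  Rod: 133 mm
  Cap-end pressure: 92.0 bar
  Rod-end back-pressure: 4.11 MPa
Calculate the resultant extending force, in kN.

Cap-side area A_cap = π/4 × (251 mm)² = 49480 mm^2
Rod-side annular area A_ann = π/4 × (251² − 133²) = 35590 mm^2
Net thrust = P_cap·A_cap − P_rod·A_ann = 455.2 kN − 146.3 kN

F ≈ 309 kN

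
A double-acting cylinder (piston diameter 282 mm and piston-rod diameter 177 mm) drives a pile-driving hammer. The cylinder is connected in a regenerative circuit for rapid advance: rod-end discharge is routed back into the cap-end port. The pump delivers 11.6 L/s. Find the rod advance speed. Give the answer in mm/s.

v ≈ 471 mm/s

In regeneration the rod-end outflow joins the pump flow into the cap end, so the net volume the pump must supply per unit advance equals the rod cross-section area.
Rod cross-section A_rod = π/4 × (177 mm)² = 24610 mm^2
v = Q_pump / A_rod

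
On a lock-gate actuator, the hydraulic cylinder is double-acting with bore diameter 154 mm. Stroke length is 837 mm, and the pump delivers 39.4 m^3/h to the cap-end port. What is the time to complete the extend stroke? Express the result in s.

Cap-side area A_cap = π/4 × (154 mm)² = 18630 mm^2
Swept volume V = A × L; t = V / Q = A·L / Q

t ≈ 1.42 s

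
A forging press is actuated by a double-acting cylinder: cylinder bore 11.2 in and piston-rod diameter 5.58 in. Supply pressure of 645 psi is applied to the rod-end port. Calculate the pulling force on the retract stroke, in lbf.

Rod-side annular area A_ann = π/4 × (11.2² − 5.58²) = 74.07 in^2
On retraction the pressure acts on the annular area (bore minus rod).
F = P × A_ann

F ≈ 47800 lbf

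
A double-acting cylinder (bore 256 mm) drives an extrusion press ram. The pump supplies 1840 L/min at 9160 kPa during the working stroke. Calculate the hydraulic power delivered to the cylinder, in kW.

Hydraulic power = P × Q

W ≈ 281 kW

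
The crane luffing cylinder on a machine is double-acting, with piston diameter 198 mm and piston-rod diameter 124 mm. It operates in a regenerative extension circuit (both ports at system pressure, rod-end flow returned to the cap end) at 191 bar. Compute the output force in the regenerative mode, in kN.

F ≈ 231 kN

With equal pressure on both faces, forces on the annular region cancel; the net push is pressure × rod cross-section.
Rod cross-section A_rod = π/4 × (124 mm)² = 12080 mm^2
F = P × A_rod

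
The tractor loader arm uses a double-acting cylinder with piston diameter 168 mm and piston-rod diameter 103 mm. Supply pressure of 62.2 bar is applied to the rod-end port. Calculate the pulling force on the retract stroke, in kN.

F ≈ 86.1 kN

Rod-side annular area A_ann = π/4 × (168² − 103²) = 13830 mm^2
On retraction the pressure acts on the annular area (bore minus rod).
F = P × A_ann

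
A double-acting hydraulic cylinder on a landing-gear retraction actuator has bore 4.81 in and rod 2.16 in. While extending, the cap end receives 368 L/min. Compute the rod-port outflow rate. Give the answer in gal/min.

Cap-side area A_cap = π/4 × (4.81 in)² = 18.17 in^2
Rod-side annular area A_ann = π/4 × (4.81² − 2.16²) = 14.51 in^2
Piston speed v = Q_in/A_cap; rod-end outflow Q_out = v × A_ann = Q_in × A_ann/A_cap.

Q_out ≈ 77.6 gal/min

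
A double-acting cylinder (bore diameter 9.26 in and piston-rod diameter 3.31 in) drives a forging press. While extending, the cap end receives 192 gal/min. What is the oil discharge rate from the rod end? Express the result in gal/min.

Cap-side area A_cap = π/4 × (9.26 in)² = 67.35 in^2
Rod-side annular area A_ann = π/4 × (9.26² − 3.31²) = 58.74 in^2
Piston speed v = Q_in/A_cap; rod-end outflow Q_out = v × A_ann = Q_in × A_ann/A_cap.

Q_out ≈ 167 gal/min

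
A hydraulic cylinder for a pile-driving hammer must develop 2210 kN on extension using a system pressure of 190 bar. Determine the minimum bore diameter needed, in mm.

D ≈ 385 mm

Extension force acts on the full piston face: F = P × (π/4)D².
D = √(4F / (πP)) = √(4 × 2210 kN / (π × 190 bar))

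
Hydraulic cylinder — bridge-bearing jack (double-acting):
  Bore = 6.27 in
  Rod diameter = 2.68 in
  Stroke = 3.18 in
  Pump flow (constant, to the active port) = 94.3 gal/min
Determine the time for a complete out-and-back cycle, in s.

t ≈ 0.491 s

Cap-side area A_cap = π/4 × (6.27 in)² = 30.88 in^2
Rod-side annular area A_ann = π/4 × (6.27² − 2.68²) = 25.24 in^2
t_ext = A_cap·L/Q = 0.2704 s
t_ret = A_ann·L/Q = 0.2210 s
t_cycle = t_ext + t_ret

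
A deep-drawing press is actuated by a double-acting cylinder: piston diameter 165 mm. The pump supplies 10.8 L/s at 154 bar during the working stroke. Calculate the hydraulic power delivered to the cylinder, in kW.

Hydraulic power = P × Q

W ≈ 166 kW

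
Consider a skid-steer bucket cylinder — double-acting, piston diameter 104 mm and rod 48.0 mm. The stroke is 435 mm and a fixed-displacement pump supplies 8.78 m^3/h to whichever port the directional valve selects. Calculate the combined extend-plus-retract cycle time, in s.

t ≈ 2.71 s

Cap-side area A_cap = π/4 × (104 mm)² = 8495 mm^2
Rod-side annular area A_ann = π/4 × (104² − 48.0²) = 6685 mm^2
t_ext = A_cap·L/Q = 1.515 s
t_ret = A_ann·L/Q = 1.192 s
t_cycle = t_ext + t_ret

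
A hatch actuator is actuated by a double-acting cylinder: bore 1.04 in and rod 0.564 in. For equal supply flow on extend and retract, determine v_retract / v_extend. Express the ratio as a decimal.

v_ret/v_ext ≈ 1.42

Cap-side area A_cap = π/4 × (1.04 in)² = 0.8495 in^2
Rod-side annular area A_ann = π/4 × (1.04² − 0.564²) = 0.5997 in^2
For equal Q, v ∝ 1/A, so v_ret/v_ext = A_cap/A_ann.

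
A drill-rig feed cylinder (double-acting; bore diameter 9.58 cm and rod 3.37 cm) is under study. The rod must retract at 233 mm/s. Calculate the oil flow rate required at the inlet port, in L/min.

Rod-side annular area A_ann = π/4 × (9.58² − 3.37²) = 63.16 cm^2
Q = A × v

Q ≈ 88.3 L/min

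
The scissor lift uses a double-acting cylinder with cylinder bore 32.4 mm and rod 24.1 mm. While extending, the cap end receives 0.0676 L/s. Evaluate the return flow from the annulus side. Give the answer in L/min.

Q_out ≈ 1.81 L/min

Cap-side area A_cap = π/4 × (32.4 mm)² = 824.5 mm^2
Rod-side annular area A_ann = π/4 × (32.4² − 24.1²) = 368.3 mm^2
Piston speed v = Q_in/A_cap; rod-end outflow Q_out = v × A_ann = Q_in × A_ann/A_cap.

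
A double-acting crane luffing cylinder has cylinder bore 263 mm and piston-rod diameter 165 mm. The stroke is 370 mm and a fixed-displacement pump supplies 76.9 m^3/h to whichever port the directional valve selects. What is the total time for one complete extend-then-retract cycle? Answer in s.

t ≈ 1.51 s

Cap-side area A_cap = π/4 × (263 mm)² = 54330 mm^2
Rod-side annular area A_ann = π/4 × (263² − 165²) = 32940 mm^2
t_ext = A_cap·L/Q = 0.9410 s
t_ret = A_ann·L/Q = 0.5706 s
t_cycle = t_ext + t_ret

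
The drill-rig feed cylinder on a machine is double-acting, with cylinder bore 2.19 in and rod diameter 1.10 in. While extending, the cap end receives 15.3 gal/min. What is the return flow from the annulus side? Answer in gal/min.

Cap-side area A_cap = π/4 × (2.19 in)² = 3.767 in^2
Rod-side annular area A_ann = π/4 × (2.19² − 1.10²) = 2.817 in^2
Piston speed v = Q_in/A_cap; rod-end outflow Q_out = v × A_ann = Q_in × A_ann/A_cap.

Q_out ≈ 11.4 gal/min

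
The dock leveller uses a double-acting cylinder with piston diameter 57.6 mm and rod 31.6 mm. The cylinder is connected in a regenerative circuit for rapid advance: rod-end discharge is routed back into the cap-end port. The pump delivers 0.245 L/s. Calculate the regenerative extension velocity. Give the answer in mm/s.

In regeneration the rod-end outflow joins the pump flow into the cap end, so the net volume the pump must supply per unit advance equals the rod cross-section area.
Rod cross-section A_rod = π/4 × (31.6 mm)² = 784.3 mm^2
v = Q_pump / A_rod

v ≈ 312 mm/s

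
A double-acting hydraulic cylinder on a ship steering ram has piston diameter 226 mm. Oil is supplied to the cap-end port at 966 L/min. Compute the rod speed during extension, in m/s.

Cap-side area A_cap = π/4 × (226 mm)² = 40110 mm^2
v = Q / A

v ≈ 0.401 m/s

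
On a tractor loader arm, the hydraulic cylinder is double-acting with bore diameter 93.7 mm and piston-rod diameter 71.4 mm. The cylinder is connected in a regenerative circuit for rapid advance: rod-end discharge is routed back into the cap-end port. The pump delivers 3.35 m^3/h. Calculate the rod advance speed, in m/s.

In regeneration the rod-end outflow joins the pump flow into the cap end, so the net volume the pump must supply per unit advance equals the rod cross-section area.
Rod cross-section A_rod = π/4 × (71.4 mm)² = 4004 mm^2
v = Q_pump / A_rod

v ≈ 0.232 m/s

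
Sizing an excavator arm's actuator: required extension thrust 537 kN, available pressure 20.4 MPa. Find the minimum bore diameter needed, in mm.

D ≈ 183 mm

Extension force acts on the full piston face: F = P × (π/4)D².
D = √(4F / (πP)) = √(4 × 537 kN / (π × 20.4 MPa))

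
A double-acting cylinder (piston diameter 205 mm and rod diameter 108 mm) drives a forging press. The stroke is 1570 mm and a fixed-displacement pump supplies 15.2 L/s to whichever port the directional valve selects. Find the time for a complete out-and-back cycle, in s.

Cap-side area A_cap = π/4 × (205 mm)² = 33010 mm^2
Rod-side annular area A_ann = π/4 × (205² − 108²) = 23850 mm^2
t_ext = A_cap·L/Q = 3.409 s
t_ret = A_ann·L/Q = 2.463 s
t_cycle = t_ext + t_ret

t ≈ 5.87 s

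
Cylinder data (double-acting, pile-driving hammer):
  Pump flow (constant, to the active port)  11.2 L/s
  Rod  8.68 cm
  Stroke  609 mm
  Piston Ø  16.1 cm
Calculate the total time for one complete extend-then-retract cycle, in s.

Cap-side area A_cap = π/4 × (16.1 cm)² = 203.6 cm^2
Rod-side annular area A_ann = π/4 × (16.1² − 8.68²) = 144.4 cm^2
t_ext = A_cap·L/Q = 1.107 s
t_ret = A_ann·L/Q = 0.7852 s
t_cycle = t_ext + t_ret

t ≈ 1.89 s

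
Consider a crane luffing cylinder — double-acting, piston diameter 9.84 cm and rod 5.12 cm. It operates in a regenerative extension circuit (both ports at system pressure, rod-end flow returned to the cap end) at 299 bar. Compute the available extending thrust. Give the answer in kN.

F ≈ 61.6 kN

With equal pressure on both faces, forces on the annular region cancel; the net push is pressure × rod cross-section.
Rod cross-section A_rod = π/4 × (5.12 cm)² = 20.59 cm^2
F = P × A_rod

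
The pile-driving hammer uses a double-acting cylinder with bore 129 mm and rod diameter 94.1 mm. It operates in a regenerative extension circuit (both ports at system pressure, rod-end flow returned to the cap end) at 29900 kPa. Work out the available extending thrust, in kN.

F ≈ 208 kN

With equal pressure on both faces, forces on the annular region cancel; the net push is pressure × rod cross-section.
Rod cross-section A_rod = π/4 × (94.1 mm)² = 6955 mm^2
F = P × A_rod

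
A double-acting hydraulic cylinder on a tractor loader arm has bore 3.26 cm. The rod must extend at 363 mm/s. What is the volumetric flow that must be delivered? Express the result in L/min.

Q ≈ 18.2 L/min

Cap-side area A_cap = π/4 × (3.26 cm)² = 8.347 cm^2
Q = A × v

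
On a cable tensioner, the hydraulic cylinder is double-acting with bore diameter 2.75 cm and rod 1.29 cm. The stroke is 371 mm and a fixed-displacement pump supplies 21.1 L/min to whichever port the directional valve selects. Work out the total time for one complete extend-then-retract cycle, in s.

Cap-side area A_cap = π/4 × (2.75 cm)² = 5.940 cm^2
Rod-side annular area A_ann = π/4 × (2.75² − 1.29²) = 4.633 cm^2
t_ext = A_cap·L/Q = 0.6266 s
t_ret = A_ann·L/Q = 0.4887 s
t_cycle = t_ext + t_ret

t ≈ 1.12 s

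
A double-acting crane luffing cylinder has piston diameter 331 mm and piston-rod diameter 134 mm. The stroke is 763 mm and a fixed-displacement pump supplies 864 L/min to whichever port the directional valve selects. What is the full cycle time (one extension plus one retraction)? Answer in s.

Cap-side area A_cap = π/4 × (331 mm)² = 86050 mm^2
Rod-side annular area A_ann = π/4 × (331² − 134²) = 71950 mm^2
t_ext = A_cap·L/Q = 4.559 s
t_ret = A_ann·L/Q = 3.812 s
t_cycle = t_ext + t_ret

t ≈ 8.37 s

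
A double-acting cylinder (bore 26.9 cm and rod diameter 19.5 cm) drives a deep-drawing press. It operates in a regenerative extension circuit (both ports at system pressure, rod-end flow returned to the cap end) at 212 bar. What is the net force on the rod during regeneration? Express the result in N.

With equal pressure on both faces, forces on the annular region cancel; the net push is pressure × rod cross-section.
Rod cross-section A_rod = π/4 × (19.5 cm)² = 298.6 cm^2
F = P × A_rod

F ≈ 6.33e5 N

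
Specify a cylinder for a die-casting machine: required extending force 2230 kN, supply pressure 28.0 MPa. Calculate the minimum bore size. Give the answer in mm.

Extension force acts on the full piston face: F = P × (π/4)D².
D = √(4F / (πP)) = √(4 × 2230 kN / (π × 28.0 MPa))

D ≈ 318 mm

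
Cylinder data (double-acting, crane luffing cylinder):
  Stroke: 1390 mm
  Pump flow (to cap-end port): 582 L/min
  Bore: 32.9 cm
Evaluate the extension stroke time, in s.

Cap-side area A_cap = π/4 × (32.9 cm)² = 850.1 cm^2
Swept volume V = A × L; t = V / Q = A·L / Q

t ≈ 12.2 s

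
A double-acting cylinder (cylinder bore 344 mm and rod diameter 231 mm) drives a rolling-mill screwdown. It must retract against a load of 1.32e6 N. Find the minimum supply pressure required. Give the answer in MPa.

P ≈ 25.9 MPa

Rod-side annular area A_ann = π/4 × (344² − 231²) = 51030 mm^2
Retraction: pressure acts on the annular area.
P = F / A = 1.32e6 N / A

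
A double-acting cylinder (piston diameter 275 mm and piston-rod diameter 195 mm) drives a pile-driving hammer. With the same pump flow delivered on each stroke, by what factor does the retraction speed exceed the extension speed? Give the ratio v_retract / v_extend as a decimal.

Cap-side area A_cap = π/4 × (275 mm)² = 59400 mm^2
Rod-side annular area A_ann = π/4 × (275² − 195²) = 29530 mm^2
For equal Q, v ∝ 1/A, so v_ret/v_ext = A_cap/A_ann.

v_ret/v_ext ≈ 2.01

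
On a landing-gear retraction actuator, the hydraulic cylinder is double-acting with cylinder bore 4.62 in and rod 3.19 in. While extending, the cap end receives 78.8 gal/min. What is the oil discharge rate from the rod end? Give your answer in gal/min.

Q_out ≈ 41.2 gal/min

Cap-side area A_cap = π/4 × (4.62 in)² = 16.76 in^2
Rod-side annular area A_ann = π/4 × (4.62² − 3.19²) = 8.772 in^2
Piston speed v = Q_in/A_cap; rod-end outflow Q_out = v × A_ann = Q_in × A_ann/A_cap.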